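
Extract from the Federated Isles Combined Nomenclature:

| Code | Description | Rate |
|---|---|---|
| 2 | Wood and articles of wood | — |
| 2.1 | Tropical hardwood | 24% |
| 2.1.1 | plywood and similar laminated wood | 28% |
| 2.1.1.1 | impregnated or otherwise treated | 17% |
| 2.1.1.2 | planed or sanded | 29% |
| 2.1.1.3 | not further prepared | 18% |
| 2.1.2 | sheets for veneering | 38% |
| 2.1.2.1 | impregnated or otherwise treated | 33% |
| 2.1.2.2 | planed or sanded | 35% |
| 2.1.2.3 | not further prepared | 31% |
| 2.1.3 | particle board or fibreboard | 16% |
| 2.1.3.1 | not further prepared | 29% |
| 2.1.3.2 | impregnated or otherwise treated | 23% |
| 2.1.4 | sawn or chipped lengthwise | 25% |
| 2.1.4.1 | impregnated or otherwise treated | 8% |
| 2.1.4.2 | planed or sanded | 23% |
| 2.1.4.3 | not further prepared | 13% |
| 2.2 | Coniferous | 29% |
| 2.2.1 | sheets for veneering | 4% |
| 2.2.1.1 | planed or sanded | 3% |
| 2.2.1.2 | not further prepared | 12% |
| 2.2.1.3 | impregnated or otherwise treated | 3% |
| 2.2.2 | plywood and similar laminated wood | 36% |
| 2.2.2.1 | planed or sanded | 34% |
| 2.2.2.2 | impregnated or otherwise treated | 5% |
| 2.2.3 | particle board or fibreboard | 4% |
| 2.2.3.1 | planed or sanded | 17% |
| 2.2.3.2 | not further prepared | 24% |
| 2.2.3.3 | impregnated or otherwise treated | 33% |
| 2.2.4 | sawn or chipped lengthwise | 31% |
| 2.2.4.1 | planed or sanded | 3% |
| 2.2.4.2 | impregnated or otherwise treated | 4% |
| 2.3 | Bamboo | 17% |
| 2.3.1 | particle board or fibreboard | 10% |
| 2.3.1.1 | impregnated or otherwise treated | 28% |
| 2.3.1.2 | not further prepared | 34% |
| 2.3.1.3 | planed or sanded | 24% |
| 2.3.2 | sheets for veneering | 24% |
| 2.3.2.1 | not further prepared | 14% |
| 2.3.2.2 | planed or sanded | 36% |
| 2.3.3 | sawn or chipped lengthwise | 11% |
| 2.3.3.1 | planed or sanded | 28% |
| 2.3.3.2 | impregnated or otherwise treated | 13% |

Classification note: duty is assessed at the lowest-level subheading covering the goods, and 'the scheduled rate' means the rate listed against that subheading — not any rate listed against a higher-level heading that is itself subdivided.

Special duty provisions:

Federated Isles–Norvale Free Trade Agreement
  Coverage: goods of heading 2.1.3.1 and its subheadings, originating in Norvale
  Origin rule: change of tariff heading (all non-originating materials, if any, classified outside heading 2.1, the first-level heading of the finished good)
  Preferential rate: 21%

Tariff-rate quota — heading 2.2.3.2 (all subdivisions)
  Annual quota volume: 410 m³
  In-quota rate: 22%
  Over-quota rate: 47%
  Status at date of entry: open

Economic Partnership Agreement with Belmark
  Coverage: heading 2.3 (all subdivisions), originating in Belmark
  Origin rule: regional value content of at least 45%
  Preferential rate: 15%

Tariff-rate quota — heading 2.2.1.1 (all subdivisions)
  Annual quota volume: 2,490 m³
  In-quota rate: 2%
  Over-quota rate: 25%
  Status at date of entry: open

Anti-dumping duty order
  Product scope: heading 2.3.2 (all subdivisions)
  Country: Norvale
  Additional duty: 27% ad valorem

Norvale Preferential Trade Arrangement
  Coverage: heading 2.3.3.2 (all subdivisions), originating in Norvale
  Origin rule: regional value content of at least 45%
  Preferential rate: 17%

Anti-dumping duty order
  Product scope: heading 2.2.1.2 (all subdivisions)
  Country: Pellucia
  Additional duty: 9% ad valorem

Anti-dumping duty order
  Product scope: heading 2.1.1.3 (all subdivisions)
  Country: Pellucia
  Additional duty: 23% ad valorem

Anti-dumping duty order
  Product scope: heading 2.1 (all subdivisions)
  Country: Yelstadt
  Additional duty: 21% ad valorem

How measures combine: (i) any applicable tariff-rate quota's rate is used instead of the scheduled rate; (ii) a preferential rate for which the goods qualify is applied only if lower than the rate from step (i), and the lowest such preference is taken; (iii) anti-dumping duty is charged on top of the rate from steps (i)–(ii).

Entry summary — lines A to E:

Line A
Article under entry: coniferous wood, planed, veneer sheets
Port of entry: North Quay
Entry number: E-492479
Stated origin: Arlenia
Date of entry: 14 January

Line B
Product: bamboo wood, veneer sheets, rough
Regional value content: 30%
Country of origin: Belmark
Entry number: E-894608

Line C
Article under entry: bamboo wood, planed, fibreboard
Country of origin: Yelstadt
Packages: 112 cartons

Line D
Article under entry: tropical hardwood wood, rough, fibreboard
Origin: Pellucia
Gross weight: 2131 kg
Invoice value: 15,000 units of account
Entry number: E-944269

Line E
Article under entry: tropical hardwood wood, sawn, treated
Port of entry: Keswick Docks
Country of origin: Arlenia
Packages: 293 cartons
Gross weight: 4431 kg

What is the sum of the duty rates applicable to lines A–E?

Line A: coniferous → 2.2; veneer sheets → 2.2.1; planed → 2.2.1.1. Scheduled 3%. quota on 2.2.1.1 open → in-quota 2%. → 2%.
Line B: bamboo → 2.3; veneer sheets → 2.3.2; rough → 2.3.2.1. Scheduled 14%. Belmark agreement on 2.3: RVC < 45%. → 14%.
Line C: bamboo → 2.3; fibreboard → 2.3.1; planed → 2.3.1.3. Scheduled 24%. No special measure applies. → 24%.
Line D: tropical hardwood → 2.1; fibreboard → 2.1.3; rough → 2.1.3.1. Scheduled 29%. No special measure applies. → 29%.
Line E: tropical hardwood → 2.1; sawn → 2.1.4; treated → 2.1.4.1. Scheduled 8%. No special measure applies. → 8%.
Sum: 2% + 14% + 24% + 29% + 8% = 77%.

77%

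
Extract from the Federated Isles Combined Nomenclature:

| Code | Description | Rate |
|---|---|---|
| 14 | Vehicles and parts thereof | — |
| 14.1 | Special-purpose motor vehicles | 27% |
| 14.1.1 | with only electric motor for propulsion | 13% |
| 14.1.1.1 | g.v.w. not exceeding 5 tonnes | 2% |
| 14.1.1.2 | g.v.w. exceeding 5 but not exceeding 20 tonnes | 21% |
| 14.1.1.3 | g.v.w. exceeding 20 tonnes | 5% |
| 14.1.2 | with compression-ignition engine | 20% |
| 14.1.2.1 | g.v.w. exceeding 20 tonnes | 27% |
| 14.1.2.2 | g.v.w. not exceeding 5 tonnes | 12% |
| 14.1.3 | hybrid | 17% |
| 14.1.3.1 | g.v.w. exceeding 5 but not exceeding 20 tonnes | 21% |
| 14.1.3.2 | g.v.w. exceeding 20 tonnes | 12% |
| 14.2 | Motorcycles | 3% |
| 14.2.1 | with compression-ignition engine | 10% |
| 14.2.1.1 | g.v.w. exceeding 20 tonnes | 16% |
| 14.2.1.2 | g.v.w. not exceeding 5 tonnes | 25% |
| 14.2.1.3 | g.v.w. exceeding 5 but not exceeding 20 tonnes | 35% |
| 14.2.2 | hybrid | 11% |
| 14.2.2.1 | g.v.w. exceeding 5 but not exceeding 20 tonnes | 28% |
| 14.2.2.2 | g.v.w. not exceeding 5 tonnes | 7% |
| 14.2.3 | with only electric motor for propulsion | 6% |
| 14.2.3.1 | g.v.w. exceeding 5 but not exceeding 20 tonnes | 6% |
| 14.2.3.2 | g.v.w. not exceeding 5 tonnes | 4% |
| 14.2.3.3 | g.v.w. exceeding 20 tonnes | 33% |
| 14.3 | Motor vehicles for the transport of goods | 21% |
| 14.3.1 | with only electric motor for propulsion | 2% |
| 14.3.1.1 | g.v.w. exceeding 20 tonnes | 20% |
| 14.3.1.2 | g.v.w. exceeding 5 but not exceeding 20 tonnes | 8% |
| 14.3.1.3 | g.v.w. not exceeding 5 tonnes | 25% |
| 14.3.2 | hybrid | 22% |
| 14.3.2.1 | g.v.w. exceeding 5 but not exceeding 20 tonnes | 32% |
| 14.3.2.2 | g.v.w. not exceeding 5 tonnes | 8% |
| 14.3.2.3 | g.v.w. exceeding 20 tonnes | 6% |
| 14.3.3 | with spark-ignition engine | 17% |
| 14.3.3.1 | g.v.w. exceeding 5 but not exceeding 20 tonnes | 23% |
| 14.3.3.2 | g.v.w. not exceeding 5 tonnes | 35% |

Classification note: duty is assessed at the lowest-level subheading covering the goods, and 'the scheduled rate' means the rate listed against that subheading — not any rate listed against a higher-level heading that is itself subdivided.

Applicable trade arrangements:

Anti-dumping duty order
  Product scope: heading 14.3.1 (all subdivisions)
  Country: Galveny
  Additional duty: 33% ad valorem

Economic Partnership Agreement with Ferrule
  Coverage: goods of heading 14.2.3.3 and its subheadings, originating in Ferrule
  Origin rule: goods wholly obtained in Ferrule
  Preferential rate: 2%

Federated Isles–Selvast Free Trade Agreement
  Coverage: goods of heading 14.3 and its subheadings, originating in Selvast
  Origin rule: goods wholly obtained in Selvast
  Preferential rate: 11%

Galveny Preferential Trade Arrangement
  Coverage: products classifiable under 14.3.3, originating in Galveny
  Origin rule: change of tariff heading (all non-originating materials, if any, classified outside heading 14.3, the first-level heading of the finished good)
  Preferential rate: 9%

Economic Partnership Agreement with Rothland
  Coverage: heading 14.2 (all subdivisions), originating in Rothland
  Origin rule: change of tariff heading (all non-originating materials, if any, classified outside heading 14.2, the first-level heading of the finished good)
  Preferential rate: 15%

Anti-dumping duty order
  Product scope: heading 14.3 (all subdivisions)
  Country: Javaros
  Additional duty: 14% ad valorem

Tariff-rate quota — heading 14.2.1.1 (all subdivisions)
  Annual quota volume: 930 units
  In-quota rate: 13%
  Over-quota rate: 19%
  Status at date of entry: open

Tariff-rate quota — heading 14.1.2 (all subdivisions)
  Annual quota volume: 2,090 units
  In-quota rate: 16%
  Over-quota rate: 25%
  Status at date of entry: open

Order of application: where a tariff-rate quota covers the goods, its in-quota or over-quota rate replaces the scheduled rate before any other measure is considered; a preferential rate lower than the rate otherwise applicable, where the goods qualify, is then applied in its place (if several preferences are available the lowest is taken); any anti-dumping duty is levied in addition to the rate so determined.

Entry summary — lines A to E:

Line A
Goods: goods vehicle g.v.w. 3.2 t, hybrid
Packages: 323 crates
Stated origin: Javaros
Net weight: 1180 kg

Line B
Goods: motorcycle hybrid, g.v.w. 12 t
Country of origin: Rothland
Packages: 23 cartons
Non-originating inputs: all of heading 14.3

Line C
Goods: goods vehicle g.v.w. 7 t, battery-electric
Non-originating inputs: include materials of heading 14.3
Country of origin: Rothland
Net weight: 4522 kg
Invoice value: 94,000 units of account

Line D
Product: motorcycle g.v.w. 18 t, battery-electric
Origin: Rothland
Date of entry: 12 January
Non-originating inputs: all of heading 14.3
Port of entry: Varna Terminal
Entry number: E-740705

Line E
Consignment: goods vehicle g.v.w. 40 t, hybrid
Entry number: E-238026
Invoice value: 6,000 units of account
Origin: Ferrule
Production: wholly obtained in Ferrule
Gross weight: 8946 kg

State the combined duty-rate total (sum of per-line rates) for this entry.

57%

Line A: goods vehicle → 14.3; hybrid → 14.3.2; g.v.w. 3.2 t → 14.3.2.2. Scheduled 8%. anti-dumping (Javaros, 14.3): +14%; total 8% + 14% = 22%. → 22%.
Line B: motorcycle → 14.2; hybrid → 14.2.2; g.v.w. 12 t → 14.2.2.1. Scheduled 28%. Rothland agreement on 14.2: CTH met → 15% available; preferential 15%. → 15%.
Line C: goods vehicle → 14.3; battery-electric → 14.3.1; g.v.w. 7 t → 14.3.1.2. Scheduled 8%. Rothland agreement on 14.2: 14.3.1.2 not covered. → 8%.
Line D: motorcycle → 14.2; battery-electric → 14.2.3; g.v.w. 18 t → 14.2.3.1. Scheduled 6%. Rothland agreement on 14.2: CTH met → 15% available; preference 15% not lower than 6% → no reduction. → 6%.
Line E: goods vehicle → 14.3; hybrid → 14.3.2; g.v.w. 40 t → 14.3.2.3. Scheduled 6%. Ferrule agreement on 14.2.3.3: 14.3.2.3 not covered. → 6%.
Sum: 22% + 15% + 8% + 6% + 6% = 57%.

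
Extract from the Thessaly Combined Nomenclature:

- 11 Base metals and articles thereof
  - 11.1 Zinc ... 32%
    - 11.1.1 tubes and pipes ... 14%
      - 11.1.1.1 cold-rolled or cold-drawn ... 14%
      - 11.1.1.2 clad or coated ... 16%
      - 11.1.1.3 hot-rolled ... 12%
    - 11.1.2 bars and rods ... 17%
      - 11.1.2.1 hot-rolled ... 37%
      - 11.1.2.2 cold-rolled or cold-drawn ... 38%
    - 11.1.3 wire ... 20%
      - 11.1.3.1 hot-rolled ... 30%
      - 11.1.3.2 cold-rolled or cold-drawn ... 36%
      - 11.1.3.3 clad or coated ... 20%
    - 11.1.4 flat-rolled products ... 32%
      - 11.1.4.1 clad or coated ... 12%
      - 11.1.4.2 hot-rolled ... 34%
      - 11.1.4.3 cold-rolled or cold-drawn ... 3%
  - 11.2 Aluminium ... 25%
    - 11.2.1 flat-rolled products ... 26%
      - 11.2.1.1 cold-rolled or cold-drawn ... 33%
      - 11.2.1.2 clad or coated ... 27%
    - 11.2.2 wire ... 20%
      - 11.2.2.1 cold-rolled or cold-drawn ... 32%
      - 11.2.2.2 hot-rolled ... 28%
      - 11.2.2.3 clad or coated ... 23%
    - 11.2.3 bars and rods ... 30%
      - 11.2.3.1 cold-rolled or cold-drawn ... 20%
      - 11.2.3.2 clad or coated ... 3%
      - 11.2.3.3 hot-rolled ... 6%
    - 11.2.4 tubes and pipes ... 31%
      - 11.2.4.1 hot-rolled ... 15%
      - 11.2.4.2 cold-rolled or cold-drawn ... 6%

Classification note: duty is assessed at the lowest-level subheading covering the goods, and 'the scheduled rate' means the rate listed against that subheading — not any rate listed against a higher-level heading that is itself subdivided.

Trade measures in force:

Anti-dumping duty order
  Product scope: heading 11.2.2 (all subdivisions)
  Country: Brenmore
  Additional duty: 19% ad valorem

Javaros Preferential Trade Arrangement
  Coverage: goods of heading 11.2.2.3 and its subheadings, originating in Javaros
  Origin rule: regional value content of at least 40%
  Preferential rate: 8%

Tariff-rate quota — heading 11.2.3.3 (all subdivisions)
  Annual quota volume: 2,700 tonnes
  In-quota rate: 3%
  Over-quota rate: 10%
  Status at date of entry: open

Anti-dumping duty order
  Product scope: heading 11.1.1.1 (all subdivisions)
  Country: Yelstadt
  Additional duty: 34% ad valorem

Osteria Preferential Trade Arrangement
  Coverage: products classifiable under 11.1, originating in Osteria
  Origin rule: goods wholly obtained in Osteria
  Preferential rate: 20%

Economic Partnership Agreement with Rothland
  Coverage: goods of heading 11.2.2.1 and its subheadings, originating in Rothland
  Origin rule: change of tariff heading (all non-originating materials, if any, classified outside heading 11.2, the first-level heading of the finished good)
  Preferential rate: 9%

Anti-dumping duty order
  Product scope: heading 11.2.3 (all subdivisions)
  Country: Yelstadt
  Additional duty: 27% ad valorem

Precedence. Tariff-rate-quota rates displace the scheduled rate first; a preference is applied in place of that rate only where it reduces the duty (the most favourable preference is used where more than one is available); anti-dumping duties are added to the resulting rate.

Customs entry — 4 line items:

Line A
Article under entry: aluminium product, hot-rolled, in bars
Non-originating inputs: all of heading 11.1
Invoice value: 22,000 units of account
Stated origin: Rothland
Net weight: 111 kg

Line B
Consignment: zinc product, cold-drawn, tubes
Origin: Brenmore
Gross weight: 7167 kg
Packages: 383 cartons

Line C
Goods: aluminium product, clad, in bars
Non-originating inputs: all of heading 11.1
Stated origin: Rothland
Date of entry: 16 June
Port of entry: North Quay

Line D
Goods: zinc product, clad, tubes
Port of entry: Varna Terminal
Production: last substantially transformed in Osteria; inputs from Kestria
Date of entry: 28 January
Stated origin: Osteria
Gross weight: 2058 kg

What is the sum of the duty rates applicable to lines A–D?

36%

Line A: aluminium → 11.2; in bars → 11.2.3; hot-rolled → 11.2.3.3. Scheduled 6%. quota on 11.2.3.3 open → in-quota 3%; Rothland agreement on 11.2.2.1: 11.2.3.3 not covered. → 3%.
Line B: zinc → 11.1; tubes → 11.1.1; cold-drawn → 11.1.1.1. Scheduled 14%. No special measure applies. → 14%.
Line C: aluminium → 11.2; in bars → 11.2.3; clad → 11.2.3.2. Scheduled 3%. Rothland agreement on 11.2.2.1: 11.2.3.2 not covered. → 3%.
Line D: zinc → 11.1; tubes → 11.1.1; clad → 11.1.1.2. Scheduled 16%. Osteria agreement on 11.1: not wholly obtained. → 16%.
Sum: 3% + 14% + 3% + 16% = 36%.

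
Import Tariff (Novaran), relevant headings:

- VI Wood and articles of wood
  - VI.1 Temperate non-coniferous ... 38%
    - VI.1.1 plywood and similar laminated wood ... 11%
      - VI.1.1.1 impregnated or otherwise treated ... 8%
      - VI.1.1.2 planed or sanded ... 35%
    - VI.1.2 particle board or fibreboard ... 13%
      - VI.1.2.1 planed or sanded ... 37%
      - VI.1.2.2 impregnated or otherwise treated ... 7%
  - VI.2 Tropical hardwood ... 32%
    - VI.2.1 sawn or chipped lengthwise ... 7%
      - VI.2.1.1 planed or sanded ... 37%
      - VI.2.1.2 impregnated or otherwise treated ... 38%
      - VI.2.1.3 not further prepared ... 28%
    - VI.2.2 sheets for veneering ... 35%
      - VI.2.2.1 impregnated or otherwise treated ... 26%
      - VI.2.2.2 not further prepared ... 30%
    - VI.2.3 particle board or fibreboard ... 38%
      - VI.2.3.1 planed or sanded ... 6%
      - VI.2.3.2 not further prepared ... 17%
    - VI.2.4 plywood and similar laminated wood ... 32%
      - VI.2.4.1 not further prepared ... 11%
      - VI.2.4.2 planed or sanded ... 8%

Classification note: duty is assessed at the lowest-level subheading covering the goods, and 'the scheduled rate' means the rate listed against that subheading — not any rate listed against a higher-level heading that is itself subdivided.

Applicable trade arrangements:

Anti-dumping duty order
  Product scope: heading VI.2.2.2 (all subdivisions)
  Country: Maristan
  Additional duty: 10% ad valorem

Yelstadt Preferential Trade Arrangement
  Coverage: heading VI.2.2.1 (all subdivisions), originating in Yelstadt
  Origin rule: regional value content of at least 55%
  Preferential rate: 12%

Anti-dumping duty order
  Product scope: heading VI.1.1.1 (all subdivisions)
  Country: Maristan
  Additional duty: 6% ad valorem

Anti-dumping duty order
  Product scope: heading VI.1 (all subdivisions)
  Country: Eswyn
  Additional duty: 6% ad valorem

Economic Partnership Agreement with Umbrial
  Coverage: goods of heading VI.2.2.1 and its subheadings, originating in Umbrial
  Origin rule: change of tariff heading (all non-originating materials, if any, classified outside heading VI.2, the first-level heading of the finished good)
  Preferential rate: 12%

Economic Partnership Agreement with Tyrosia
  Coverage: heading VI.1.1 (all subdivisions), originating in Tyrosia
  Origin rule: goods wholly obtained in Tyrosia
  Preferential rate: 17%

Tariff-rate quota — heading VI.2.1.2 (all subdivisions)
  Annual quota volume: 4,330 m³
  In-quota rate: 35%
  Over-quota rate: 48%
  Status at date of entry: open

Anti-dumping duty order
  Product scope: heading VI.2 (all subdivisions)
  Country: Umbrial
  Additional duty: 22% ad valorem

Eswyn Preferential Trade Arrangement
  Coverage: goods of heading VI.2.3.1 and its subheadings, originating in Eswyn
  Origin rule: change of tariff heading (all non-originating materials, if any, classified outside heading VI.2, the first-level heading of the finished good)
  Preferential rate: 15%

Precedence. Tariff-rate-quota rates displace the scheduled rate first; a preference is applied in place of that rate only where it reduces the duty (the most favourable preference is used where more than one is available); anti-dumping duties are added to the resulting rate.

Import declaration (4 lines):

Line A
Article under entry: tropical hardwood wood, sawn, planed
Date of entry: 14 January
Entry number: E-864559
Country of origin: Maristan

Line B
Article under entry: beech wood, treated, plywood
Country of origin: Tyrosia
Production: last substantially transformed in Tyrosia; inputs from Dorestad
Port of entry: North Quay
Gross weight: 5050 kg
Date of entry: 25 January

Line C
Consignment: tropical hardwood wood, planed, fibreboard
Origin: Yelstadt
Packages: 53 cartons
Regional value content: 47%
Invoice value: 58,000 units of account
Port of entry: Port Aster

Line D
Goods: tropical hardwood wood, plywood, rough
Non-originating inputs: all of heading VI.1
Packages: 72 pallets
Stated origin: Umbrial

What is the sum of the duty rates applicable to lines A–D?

Line A: tropical hardwood → VI.2; sawn → VI.2.1; planed → VI.2.1.1. Scheduled 37%. No special measure applies. → 37%.
Line B: beech → VI.1; plywood → VI.1.1; treated → VI.1.1.1. Scheduled 8%. Tyrosia agreement on VI.1.1: not wholly obtained. → 8%.
Line C: tropical hardwood → VI.2; fibreboard → VI.2.3; planed → VI.2.3.1. Scheduled 6%. Yelstadt agreement on VI.2.2.1: VI.2.3.1 not covered. → 6%.
Line D: tropical hardwood → VI.2; plywood → VI.2.4; rough → VI.2.4.1. Scheduled 11%. Umbrial agreement on VI.2.2.1: VI.2.4.1 not covered; anti-dumping (Umbrial, VI.2): +22%; total 11% + 22% = 33%. → 33%.
Sum: 37% + 8% + 6% + 33% = 84%.

84%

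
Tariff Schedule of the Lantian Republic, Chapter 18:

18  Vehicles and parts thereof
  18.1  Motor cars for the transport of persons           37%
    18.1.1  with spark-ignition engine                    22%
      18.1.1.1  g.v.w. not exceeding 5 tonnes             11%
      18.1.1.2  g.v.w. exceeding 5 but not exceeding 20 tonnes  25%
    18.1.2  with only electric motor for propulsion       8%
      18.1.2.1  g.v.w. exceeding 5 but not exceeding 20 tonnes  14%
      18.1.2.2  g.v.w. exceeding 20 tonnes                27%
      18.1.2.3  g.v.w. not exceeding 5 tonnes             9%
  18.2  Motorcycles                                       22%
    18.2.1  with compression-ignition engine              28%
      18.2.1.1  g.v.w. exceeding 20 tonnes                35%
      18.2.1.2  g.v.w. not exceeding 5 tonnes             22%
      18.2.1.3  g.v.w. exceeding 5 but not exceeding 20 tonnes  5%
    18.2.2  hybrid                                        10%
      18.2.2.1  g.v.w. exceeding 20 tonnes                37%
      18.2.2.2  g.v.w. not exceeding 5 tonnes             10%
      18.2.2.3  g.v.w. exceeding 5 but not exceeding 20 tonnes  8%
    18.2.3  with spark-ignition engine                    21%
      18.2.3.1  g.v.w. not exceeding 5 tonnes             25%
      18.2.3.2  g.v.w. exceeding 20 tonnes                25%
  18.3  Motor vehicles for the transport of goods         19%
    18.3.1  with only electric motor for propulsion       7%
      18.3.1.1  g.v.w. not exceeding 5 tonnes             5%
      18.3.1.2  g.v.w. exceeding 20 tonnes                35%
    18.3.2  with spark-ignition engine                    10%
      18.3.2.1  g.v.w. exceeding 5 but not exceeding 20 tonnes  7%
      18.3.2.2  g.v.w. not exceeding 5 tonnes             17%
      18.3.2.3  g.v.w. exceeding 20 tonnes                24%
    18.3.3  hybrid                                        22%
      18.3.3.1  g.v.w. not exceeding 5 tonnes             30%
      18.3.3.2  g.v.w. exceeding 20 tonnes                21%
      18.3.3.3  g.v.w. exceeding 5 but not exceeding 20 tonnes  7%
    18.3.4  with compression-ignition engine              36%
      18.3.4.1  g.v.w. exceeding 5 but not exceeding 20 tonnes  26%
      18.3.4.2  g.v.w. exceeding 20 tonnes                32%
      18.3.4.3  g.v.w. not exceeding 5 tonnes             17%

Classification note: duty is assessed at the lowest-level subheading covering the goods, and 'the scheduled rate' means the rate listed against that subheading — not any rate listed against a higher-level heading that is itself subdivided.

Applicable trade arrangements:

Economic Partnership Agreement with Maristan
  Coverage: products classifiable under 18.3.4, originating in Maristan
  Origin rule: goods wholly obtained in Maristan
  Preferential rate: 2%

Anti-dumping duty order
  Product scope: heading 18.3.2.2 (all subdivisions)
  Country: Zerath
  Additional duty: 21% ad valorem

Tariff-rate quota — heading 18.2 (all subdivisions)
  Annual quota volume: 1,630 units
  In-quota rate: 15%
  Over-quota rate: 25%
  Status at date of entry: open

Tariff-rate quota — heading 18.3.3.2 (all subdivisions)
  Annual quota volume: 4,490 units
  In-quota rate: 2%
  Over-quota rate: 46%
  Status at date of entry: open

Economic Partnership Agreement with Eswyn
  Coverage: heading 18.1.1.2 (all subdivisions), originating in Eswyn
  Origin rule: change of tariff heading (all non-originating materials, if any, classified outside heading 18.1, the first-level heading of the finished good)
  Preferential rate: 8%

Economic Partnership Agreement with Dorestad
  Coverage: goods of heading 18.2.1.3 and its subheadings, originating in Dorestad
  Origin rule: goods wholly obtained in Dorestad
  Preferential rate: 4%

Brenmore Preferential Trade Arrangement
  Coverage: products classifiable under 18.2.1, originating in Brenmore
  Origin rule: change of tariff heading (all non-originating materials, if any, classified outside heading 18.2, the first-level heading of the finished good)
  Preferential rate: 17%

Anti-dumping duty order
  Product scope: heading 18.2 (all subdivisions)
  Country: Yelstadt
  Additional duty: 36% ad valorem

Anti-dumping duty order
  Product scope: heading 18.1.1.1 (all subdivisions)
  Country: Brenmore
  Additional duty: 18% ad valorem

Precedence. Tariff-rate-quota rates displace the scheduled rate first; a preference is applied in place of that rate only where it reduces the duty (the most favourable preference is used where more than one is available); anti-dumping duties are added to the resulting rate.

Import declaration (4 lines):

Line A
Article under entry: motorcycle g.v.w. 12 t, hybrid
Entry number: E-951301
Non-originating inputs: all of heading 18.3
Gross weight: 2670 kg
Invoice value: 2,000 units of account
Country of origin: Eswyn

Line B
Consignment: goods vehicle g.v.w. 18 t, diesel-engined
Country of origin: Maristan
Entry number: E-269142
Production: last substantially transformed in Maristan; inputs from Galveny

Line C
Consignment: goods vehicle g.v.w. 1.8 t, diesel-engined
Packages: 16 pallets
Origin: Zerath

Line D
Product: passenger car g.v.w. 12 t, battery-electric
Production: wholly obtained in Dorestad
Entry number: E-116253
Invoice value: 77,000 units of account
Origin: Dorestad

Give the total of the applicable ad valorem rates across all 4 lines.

72%

Line A: motorcycle → 18.2; hybrid → 18.2.2; g.v.w. 12 t → 18.2.2.3. Scheduled 8%. quota on 18.2 open → in-quota 15%; Eswyn agreement on 18.1.1.2: 18.2.2.3 not covered. → 15%.
Line B: goods vehicle → 18.3; diesel-engined → 18.3.4; g.v.w. 18 t → 18.3.4.1. Scheduled 26%. Maristan agreement on 18.3.4: not wholly obtained. → 26%.
Line C: goods vehicle → 18.3; diesel-engined → 18.3.4; g.v.w. 1.8 t → 18.3.4.3. Scheduled 17%. No special measure applies. → 17%.
Line D: passenger car → 18.1; battery-electric → 18.1.2; g.v.w. 12 t → 18.1.2.1. Scheduled 14%. Dorestad agreement on 18.2.1.3: 18.1.2.1 not covered. → 14%.
Sum: 15% + 26% + 17% + 14% = 72%.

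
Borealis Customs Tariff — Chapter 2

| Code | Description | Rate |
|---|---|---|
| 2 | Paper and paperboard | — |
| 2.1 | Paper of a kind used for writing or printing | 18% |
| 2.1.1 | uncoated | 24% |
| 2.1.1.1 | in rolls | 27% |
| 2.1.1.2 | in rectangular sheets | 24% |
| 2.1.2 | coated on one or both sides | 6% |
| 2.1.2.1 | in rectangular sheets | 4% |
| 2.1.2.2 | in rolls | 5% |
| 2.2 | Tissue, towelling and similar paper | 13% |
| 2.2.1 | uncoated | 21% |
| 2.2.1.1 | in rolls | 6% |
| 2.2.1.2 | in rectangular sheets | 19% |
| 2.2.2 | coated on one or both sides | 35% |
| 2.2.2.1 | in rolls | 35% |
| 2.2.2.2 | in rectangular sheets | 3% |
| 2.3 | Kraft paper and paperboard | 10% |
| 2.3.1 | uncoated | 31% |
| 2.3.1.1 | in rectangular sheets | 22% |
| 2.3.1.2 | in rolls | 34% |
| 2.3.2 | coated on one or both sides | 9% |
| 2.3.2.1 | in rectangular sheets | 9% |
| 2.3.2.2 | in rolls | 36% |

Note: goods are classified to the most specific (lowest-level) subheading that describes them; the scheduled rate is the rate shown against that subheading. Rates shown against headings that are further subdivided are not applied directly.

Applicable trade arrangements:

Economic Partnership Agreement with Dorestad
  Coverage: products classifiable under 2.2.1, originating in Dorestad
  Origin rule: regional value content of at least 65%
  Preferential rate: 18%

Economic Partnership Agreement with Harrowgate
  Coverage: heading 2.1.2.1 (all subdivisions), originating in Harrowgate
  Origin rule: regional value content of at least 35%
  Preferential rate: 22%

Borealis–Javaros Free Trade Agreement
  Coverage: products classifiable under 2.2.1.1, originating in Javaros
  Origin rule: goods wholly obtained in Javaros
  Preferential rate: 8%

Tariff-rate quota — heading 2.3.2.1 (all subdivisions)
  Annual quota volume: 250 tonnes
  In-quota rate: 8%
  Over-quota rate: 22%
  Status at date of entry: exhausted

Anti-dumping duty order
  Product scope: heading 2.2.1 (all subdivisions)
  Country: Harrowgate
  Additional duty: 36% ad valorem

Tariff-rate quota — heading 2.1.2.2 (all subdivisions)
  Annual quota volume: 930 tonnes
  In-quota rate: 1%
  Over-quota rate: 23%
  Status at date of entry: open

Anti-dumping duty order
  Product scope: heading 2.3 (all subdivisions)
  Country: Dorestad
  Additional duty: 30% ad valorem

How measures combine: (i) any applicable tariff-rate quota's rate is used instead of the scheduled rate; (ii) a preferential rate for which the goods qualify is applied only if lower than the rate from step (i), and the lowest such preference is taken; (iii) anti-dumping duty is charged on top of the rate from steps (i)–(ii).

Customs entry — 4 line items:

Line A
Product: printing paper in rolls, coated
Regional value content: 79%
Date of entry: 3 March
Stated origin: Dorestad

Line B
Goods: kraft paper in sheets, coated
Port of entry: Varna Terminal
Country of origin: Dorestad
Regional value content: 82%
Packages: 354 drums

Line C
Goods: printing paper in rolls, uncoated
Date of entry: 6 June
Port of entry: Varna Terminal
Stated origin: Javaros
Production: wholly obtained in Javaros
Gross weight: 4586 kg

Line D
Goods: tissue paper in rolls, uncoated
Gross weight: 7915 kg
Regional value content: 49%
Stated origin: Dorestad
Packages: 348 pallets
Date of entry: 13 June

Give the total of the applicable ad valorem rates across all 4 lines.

Line A: printing paper → 2.1; coated → 2.1.2; in rolls → 2.1.2.2. Scheduled 5%. quota on 2.1.2.2 open → in-quota 1%; Dorestad agreement on 2.2.1: 2.1.2.2 not covered. → 1%.
Line B: kraft paper → 2.3; coated → 2.3.2; in sheets → 2.3.2.1. Scheduled 9%. quota on 2.3.2.1 exhausted → over-quota 22%; Dorestad agreement on 2.2.1: 2.3.2.1 not covered; anti-dumping (Dorestad, 2.3): +30%; total 22% + 30% = 52%. → 52%.
Line C: printing paper → 2.1; uncoated → 2.1.1; in rolls → 2.1.1.1. Scheduled 27%. Javaros agreement on 2.2.1.1: 2.1.1.1 not covered. → 27%.
Line D: tissue paper → 2.2; uncoated → 2.2.1; in rolls → 2.2.1.1. Scheduled 6%. Dorestad agreement on 2.2.1: RVC < 65%. → 6%.
Sum: 1% + 52% + 27% + 6% = 86%.

86%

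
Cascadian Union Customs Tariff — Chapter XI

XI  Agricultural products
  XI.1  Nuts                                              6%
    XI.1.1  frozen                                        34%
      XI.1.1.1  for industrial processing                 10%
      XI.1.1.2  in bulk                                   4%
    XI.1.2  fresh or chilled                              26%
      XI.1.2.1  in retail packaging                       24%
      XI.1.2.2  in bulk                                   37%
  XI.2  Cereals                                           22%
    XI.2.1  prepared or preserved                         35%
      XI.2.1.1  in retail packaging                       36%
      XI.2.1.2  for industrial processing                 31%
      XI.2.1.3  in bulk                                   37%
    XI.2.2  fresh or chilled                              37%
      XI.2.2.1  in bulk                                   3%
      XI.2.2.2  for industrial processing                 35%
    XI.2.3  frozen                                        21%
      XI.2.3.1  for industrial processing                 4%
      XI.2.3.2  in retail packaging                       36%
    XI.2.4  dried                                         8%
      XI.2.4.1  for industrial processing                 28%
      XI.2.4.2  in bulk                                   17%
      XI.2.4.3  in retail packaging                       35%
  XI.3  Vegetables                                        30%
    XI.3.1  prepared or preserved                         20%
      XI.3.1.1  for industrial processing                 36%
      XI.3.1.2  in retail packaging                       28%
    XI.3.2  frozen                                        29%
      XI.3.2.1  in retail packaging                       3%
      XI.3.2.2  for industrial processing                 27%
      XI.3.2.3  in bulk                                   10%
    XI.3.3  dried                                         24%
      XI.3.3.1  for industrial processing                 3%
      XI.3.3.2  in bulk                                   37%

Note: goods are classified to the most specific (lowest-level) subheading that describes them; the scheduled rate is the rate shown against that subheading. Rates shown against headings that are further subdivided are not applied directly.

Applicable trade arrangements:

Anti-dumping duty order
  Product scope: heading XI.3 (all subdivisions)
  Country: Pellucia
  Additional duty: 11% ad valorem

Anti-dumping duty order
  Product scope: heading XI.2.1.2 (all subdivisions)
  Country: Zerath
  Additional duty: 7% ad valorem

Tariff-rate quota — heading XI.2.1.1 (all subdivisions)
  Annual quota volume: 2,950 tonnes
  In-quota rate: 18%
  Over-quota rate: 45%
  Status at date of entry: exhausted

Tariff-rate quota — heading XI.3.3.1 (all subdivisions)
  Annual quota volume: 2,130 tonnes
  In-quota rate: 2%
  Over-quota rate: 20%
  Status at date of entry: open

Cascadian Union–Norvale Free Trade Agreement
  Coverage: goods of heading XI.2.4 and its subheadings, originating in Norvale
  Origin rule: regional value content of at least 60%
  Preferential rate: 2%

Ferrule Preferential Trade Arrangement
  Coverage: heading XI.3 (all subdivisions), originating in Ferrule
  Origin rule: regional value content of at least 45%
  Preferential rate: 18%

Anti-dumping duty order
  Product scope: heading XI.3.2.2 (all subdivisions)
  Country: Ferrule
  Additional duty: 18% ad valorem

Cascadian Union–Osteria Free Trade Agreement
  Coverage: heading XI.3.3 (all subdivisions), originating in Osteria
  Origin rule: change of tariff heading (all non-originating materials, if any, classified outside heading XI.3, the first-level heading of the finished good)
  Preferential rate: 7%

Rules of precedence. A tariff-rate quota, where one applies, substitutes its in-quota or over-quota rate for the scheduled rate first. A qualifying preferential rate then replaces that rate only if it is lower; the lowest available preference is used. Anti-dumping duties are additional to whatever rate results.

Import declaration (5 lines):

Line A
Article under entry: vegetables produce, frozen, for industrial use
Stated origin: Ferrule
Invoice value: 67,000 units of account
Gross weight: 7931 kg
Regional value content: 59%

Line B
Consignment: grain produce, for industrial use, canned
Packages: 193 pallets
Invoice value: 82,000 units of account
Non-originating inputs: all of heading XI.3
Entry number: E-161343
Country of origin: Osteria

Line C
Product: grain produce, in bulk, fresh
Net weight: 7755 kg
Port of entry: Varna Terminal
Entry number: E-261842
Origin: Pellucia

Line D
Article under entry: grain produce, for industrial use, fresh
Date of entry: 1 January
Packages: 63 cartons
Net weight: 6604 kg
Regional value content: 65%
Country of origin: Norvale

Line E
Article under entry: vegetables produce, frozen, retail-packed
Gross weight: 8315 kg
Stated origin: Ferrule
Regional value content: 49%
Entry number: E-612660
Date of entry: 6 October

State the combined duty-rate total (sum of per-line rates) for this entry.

108%

Line A: vegetables → XI.3; frozen → XI.3.2; for industrial use → XI.3.2.2. Scheduled 27%. Ferrule agreement on XI.3: RVC ≥ 45% → 18% available; preferential 18%; anti-dumping (Ferrule, XI.3.2.2): +18%; total 18% + 18% = 36%. → 36%.
Line B: grain → XI.2; canned → XI.2.1; for industrial use → XI.2.1.2. Scheduled 31%. Osteria agreement on XI.3.3: XI.2.1.2 not covered. → 31%.
Line C: grain → XI.2; fresh → XI.2.2; in bulk → XI.2.2.1. Scheduled 3%. No special measure applies. → 3%.
Line D: grain → XI.2; fresh → XI.2.2; for industrial use → XI.2.2.2. Scheduled 35%. Norvale agreement on XI.2.4: XI.2.2.2 not covered. → 35%.
Line E: vegetables → XI.3; frozen → XI.3.2; retail-packed → XI.3.2.1. Scheduled 3%. Ferrule agreement on XI.3: RVC ≥ 45% → 18% available; preference 18% not lower than 3% → no reduction. → 3%.
Sum: 36% + 31% + 3% + 35% + 3% = 108%.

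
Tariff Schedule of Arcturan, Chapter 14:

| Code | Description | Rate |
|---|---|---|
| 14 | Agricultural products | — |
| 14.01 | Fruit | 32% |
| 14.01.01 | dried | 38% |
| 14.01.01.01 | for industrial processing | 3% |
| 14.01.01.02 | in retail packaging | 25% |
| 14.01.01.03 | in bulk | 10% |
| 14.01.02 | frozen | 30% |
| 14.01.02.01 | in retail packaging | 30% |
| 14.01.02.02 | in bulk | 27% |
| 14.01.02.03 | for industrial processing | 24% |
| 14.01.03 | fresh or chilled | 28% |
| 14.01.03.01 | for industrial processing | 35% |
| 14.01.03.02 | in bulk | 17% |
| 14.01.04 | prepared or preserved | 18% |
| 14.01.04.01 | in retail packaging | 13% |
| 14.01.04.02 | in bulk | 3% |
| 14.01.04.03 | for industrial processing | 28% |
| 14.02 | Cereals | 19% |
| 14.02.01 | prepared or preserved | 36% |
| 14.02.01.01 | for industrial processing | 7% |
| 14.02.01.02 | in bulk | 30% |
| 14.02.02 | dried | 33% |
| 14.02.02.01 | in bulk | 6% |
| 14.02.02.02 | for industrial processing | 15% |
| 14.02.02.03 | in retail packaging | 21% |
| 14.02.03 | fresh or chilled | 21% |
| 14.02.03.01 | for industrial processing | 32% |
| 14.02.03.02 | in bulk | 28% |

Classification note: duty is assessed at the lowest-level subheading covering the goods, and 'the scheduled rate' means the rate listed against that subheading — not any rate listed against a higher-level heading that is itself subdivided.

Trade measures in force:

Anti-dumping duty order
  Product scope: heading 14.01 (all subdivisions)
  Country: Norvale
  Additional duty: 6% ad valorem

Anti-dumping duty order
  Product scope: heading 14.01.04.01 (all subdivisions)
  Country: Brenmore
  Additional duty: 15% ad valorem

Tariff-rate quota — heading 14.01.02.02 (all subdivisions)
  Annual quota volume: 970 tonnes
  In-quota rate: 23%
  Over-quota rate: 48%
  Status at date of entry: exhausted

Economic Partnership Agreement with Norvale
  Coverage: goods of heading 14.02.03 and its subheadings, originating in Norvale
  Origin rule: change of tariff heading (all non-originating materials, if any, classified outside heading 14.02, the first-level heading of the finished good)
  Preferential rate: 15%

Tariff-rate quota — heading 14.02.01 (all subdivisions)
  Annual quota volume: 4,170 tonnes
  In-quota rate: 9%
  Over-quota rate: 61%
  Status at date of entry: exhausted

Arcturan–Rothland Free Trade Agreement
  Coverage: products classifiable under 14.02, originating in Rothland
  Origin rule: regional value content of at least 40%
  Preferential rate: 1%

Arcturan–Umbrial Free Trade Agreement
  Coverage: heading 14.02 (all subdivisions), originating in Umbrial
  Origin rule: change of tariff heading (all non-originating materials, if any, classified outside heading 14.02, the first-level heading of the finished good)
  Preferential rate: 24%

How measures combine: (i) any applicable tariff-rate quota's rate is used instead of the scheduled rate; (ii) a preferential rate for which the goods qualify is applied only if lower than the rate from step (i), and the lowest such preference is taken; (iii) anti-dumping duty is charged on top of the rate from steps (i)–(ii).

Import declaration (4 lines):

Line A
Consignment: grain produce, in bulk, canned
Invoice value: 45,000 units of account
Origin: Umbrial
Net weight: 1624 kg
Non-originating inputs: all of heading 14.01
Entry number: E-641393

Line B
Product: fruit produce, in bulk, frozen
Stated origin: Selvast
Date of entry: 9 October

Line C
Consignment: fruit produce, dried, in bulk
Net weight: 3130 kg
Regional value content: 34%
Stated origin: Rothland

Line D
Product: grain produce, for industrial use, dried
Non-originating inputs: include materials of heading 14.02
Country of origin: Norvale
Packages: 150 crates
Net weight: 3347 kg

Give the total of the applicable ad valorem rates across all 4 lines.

97%

Line A: grain → 14.02; canned → 14.02.01; in bulk → 14.02.01.02. Scheduled 30%. quota on 14.02.01 exhausted → over-quota 61%; Umbrial agreement on 14.02: CTH met → 24% available; preferential 24%. → 24%.
Line B: fruit → 14.01; frozen → 14.01.02; in bulk → 14.01.02.02. Scheduled 27%. quota on 14.01.02.02 exhausted → over-quota 48%. → 48%.
Line C: fruit → 14.01; dried → 14.01.01; in bulk → 14.01.01.03. Scheduled 10%. Rothland agreement on 14.02: 14.01.01.03 not covered. → 10%.
Line D: grain → 14.02; dried → 14.02.02; for industrial use → 14.02.02.02. Scheduled 15%. Norvale agreement on 14.02.03: 14.02.02.02 not covered. → 15%.
Sum: 24% + 48% + 10% + 15% = 97%.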